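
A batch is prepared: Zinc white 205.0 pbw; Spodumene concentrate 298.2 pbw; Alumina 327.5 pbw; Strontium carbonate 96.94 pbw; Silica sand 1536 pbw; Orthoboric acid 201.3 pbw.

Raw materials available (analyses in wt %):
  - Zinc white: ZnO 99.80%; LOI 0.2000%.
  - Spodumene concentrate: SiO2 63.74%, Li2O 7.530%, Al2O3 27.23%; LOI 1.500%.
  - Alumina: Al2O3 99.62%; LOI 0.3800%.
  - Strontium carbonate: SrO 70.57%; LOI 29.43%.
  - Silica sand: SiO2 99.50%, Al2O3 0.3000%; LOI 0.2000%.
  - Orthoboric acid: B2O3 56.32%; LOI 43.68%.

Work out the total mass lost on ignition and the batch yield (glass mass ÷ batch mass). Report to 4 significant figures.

In-progress results are printed, rounded to four significant digits, alongside each step. All arithmetic maintains full precision through the solve — every reported result takes just one rounding; the derived quantities, including the six compositions, yield, glass mass, totals, LOI, are computed from the weighed amounts for 2539 pbw of glass in full float precision, precisely as stated by question or answer.
Ignition loss by material:
  Zinc white: 205.0 × 0.002000 = 0.4100 pbw
  Spodumene concentrate: 298.2 × 0.01500 = 4.473 pbw
  Alumina: 327.5 × 0.003800 = 1.244 pbw
  Strontium carbonate: 96.94 × 0.2943 = 28.53 pbw
  Silica sand: 1536 × 0.002000 = 3.072 pbw
  Orthoboric acid: 201.3 × 0.4368 = 87.93 pbw
Total LOI = 125.7 pbw
Glass = batch − LOI = 2665 − 125.7 = 2539 pbw

LOI loss = 125.7 pbw; glass = 2539 pbw; yield = 95.28%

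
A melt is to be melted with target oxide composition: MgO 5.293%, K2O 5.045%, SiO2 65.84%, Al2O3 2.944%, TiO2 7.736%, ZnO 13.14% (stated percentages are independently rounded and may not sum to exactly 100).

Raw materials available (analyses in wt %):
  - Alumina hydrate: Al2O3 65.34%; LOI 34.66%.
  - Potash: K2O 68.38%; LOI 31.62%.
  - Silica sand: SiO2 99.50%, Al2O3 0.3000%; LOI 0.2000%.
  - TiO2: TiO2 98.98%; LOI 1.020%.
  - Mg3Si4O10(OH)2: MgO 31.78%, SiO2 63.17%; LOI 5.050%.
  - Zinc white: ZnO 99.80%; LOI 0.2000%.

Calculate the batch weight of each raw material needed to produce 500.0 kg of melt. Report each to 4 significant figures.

Batch per 500.0 kg melt:
  Alumina hydrate: 21.25 kg
  Potash: 36.89 kg
  Silica sand: 278.0 kg
  TiO2: 39.08 kg
  Mg3Si4O10(OH)2: 83.28 kg
  Zinc white: 65.83 kg
Total batch = 524.3 kg; LOI loss = 24.32 kg; yield = 95.36%

All arithmetic keeps exact precision at every stage. Values along the way are printed, rounded to 4 significant figures, in the printout. Each reported result is rounded only once; all derived quantities (totals, yield, ignition loss, the six compositions, glass mass) are re-derived at full float precision from the batch weights on 500.0 kg of glass, as set out in the problem or answer text.
The oxide mass targets at 500.0 kg melt:
  MgO: 5.293% × 500.0 = 26.46 kg
  K2O: 5.045% × 500.0 = 25.22 kg
  SiO2: 65.84% × 500.0 = 329.2 kg
  Al2O3: 2.944% × 500.0 = 14.72 kg
  TiO2: 7.736% × 500.0 = 38.68 kg
  ZnO: 13.14% × 500.0 = 65.70 kg
Balance tally, oxide-wise, from the weights as reported, relative to the basis at hand (every target is met by its sum within answer rounding):
  MgO: 83.28·0.3178 = 26.47 kg (target 26.46 kg)
  K2O: 36.89·0.6838 = 25.23 kg (target 25.22 kg)
  SiO2: 278.0·0.9950 + 83.28·0.6317 = 329.2 kg (target 329.2 kg)
  Al2O3: 21.25·0.6534 + 278.0·0.003000 = 14.72 kg (target 14.72 kg)
  TiO2: 39.08·0.9898 = 38.68 kg (target 38.68 kg)
  ZnO: 65.83·0.9980 = 65.70 kg (target 65.70 kg)
Glass-mass bookkeeping: total batch − LOI = 500.0 kg (oxide target masses add up to 500.0 kg; stated basis 500.0 kg — a pure rounding effect).
Adding the batch up: Σ batch = 524.3 kg; loss to ignition Σ batch·LOI = 24.32 kg; yield = glass ÷ total batch = 95.36%.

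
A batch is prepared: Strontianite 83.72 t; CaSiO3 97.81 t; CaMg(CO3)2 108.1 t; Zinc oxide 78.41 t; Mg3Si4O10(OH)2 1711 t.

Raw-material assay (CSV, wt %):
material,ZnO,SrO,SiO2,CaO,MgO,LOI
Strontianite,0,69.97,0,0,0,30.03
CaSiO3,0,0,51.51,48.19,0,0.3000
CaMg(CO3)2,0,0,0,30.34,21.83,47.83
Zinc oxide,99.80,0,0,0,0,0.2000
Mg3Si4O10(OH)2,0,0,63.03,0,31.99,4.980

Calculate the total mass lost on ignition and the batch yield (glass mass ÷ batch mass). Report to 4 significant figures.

Full float precision is kept at each step — mid-chain values are displayed rounded to 4 significant figures when written out; every reported value undergoes a single rounding — derived quantities are carried at full precision (LOI, the yield, glass mass, totals, the five compositions) from the batch weights at 1917 t of glass precisely as stated by the question or the answer.
LOI of each material in turn:
  Strontianite: 83.72 × 0.3003 = 25.14 t
  CaSiO3: 97.81 × 0.003000 = 0.2934 t
  CaMg(CO3)2: 108.1 × 0.4783 = 51.70 t
  Zinc oxide: 78.41 × 0.002000 = 0.1568 t
  Mg3Si4O10(OH)2: 1711 × 0.04980 = 85.21 t
Total LOI = 162.5 t
Glass = batch − LOI = 2079 − 162.5 = 1917 t

LOI loss = 162.5 t; glass = 1917 t; yield = 92.18%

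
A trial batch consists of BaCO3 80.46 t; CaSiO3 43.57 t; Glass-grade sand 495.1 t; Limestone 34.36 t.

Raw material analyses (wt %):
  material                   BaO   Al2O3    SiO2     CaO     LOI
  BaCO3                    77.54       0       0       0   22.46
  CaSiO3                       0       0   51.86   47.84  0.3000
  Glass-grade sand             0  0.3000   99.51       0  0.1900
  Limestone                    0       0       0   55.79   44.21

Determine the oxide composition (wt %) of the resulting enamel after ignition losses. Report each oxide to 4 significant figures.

Glass mass = 619.2 t (batch 653.5 − LOI 34.33).
Composition: BaO 10.08%, Al2O3 0.2399%, SiO2 83.22%, CaO 6.463%

Working values are shown with 4-significant-figure rounding across the worked steps. The working math carries exact precision through the solve; every reported result is rounded exactly once; derived quantities (LOI, glass mass, the yield, the four compositions, totals) are computed starting from the weights for 619.2 t of glass in full float precision as they appear in the question or the answer.
Oxide masses out of the charge:
  BaO: 80.46·0.7754 = 62.39 t
  Al2O3: 495.1·0.003000 = 1.485 t
  SiO2: 43.57·0.5186 + 495.1·0.9951 = 515.3 t
  CaO: 43.57·0.4784 + 34.36·0.5579 = 40.01 t
LOI: 80.46·0.2246 + 43.57·0.003000 + 495.1·0.001900 + 34.36·0.4421 = 34.33 t
The glass mass, total less LOI, = 653.5 − 34.33 = 619.2 t (equal to the oxide-mass sum)
oxide / glass × 100 gives the wt %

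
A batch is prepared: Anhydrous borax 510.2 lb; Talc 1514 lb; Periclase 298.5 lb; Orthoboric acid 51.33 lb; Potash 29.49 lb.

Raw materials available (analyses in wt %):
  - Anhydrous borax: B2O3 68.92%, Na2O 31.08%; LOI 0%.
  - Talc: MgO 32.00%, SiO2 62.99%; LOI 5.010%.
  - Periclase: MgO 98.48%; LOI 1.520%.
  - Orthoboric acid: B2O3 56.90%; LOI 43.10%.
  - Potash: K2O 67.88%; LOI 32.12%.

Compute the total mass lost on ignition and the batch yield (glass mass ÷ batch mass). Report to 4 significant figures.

LOI loss = 112.0 lb; glass = 2292 lb; yield = 95.34%

Rounding to 4 significant digits applies to every intermediate as displayed; full precision is carried throughout. Every reported value carries a single rounding. The derived quantities are recomputed from the weighed amounts at 2292 lb of glass at full precision (net glass mass, the totals, the yield, LOI, the five compositions), as quoted within question or answer.
Ignition loss by material:
  Anhydrous borax: 510.2 × 0 = 0 lb
  Talc: 1514 × 0.05010 = 75.85 lb
  Periclase: 298.5 × 0.01520 = 4.537 lb
  Orthoboric acid: 51.33 × 0.4310 = 22.12 lb
  Potash: 29.49 × 0.3212 = 9.472 lb
Total LOI = 112.0 lb
Glass = batch − LOI = 2404 − 112.0 = 2292 lb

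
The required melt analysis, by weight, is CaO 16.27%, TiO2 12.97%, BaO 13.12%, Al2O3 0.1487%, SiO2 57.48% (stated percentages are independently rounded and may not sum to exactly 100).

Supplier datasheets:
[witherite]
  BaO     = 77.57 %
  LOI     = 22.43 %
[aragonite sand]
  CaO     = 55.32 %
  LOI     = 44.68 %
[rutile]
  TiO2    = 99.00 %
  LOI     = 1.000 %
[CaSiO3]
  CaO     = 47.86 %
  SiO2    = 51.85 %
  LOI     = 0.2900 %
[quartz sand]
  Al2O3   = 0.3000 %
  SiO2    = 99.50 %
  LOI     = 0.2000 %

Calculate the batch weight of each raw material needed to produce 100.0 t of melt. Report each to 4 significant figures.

Batch per 100.0 t melt:
  witherite: 16.91 t
  aragonite sand: 15.79 t
  rutile: 13.10 t
  CaSiO3: 15.74 t
  quartz sand: 49.57 t
Total batch = 111.1 t; LOI loss = 11.12 t; yield = 89.99%

Mid-chain values are shown (rounded to 4 significant figures) at each printed step. All arithmetic maintains full float precision from first step to last — exactly one rounding is applied to every reported figure. The derived quantities, which include the five compositions, yield, ignition loss, totals, glass mass, are computed at full precision, exactly as shown in either problem or answer, from the weighed amounts on 100.0 t of glass.
Oxide-by-oxide targets in 100.0 t melt:
  CaO: 16.27% × 100.0 = 16.27 t
  TiO2: 12.97% × 100.0 = 12.97 t
  BaO: 13.12% × 100.0 = 13.12 t
  Al2O3: 0.1487% × 100.0 = 0.1487 t
  SiO2: 57.48% × 100.0 = 57.48 t
Checking each oxide sum given the weights on record, against the basis in use (summed amounts equal target values within answer rounding):
  CaO: 15.79·0.5532 + 15.74·0.4786 = 16.27 t (target 16.27 t)
  TiO2: 13.10·0.9900 = 12.97 t (target 12.97 t)
  BaO: 16.91·0.7757 = 13.12 t (target 13.12 t)
  Al2O3: 49.57·0.003000 = 0.1487 t (target 0.1487 t)
  SiO2: 15.74·0.5185 + 49.57·0.9950 = 57.48 t (target 57.48 t)
The glass-mass cross-check: total batch − LOI = 99.99 t (oxide target masses add up to 99.99 t; versus the stated basis of 100.0 t — a pure rounding effect).
Whole-batch sum: Σ batch = 111.1 t; ignition loss, Σ(batch × LOI) = 11.12 t; as yield: glass ÷ batch → 89.99%.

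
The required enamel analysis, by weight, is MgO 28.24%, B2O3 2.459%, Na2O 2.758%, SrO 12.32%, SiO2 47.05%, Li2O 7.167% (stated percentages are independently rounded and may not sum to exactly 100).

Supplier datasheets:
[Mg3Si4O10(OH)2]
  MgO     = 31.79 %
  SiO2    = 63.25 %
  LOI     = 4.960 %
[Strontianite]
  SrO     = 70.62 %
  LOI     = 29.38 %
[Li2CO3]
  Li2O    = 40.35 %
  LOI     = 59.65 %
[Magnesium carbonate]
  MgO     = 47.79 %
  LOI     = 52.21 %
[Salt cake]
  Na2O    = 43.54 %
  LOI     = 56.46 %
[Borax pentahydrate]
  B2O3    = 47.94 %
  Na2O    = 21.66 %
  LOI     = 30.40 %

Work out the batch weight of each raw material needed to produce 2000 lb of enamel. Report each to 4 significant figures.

Batch per 2000 lb enamel:
  Mg3Si4O10(OH)2: 1488 lb
  Strontianite: 348.9 lb
  Li2CO3: 355.2 lb
  Magnesium carbonate: 192.2 lb
  Salt cake: 75.65 lb
  Borax pentahydrate: 102.6 lb
Total batch = 2563 lb; LOI loss = 562.4 lb; yield = 78.05%

Exact precision is held through the solve — in-progress results are displayed (rounded to four significant figures) in the printout. Exactly one rounding lands on each reported number. All derived quantities, including the totals, ignition loss, glass mass, yield, the six compositions, are re-derived from the weighed amounts per 2000 lb of glass at full precision, as they appear in the problem or answer text.
Per-oxide target masses for 2000 lb enamel:
  MgO: 28.24% × 2000 = 564.8 lb
  B2O3: 2.459% × 2000 = 49.18 lb
  Na2O: 2.758% × 2000 = 55.16 lb
  SrO: 12.32% × 2000 = 246.4 lb
  SiO2: 47.05% × 2000 = 941.0 lb
  Li2O: 7.167% × 2000 = 143.3 lb
Mass-balance tally per oxide with the batch weights as given, on the stated basis (delivered sums recover each target inside rounding margins):
  MgO: 1488·0.3179 + 192.2·0.4779 = 564.9 lb (target 564.8 lb)
  B2O3: 102.6·0.4794 = 49.19 lb (target 49.18 lb)
  Na2O: 75.65·0.4354 + 102.6·0.2166 = 55.16 lb (target 55.16 lb)
  SrO: 348.9·0.7062 = 246.4 lb (target 246.4 lb)
  SiO2: 1488·0.6325 = 941.2 lb (target 941.0 lb)
  Li2O: 355.2·0.4035 = 143.3 lb (target 143.3 lb)
Glass-mass sanity pass: total batch − LOI = 2000 lb (the Σ of target masses is 2000 lb; against the stated basis, 2000 lb — rounding explains the deltas).
Batch total: Σ batch = 2563 lb; loss to ignition Σ batch·LOI = 562.4 lb; yield = glass ÷ total batch = 78.05%.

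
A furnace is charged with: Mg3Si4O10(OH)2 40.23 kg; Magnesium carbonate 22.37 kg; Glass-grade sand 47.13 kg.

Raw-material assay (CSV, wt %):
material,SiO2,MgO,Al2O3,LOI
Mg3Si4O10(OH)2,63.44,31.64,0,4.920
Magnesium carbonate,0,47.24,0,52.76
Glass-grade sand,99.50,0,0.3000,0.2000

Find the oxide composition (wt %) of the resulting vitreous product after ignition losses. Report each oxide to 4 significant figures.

Glass mass = 95.85 kg (batch 109.7 − LOI 13.88).
Composition: SiO2 75.55%, MgO 24.30%, Al2O3 0.1475%

In-progress results are shown rounded to four significant digits across the worked steps. Full float precision is maintained at all times. A single rounding finalizes every reported number — the derived quantities are recomputed from the weighed amounts on 95.85 kg of glass at exact precision (the totals, glass mass, yield, LOI, three oxide percentages), as they appear in the problem or the answer.
Oxide-by-oxide delivered mass:
  SiO2: 40.23·0.6344 + 47.13·0.9950 = 72.42 kg
  MgO: 40.23·0.3164 + 22.37·0.4724 = 23.30 kg
  Al2O3: 47.13·0.003000 = 0.1414 kg
LOI: 40.23·0.04920 + 22.37·0.5276 + 47.13·0.002000 = 13.88 kg
batch − LOI leaves glass = 109.7 − 13.88 = 95.85 kg (matching Σ of the oxides)
wt %: oxide over glass, times 100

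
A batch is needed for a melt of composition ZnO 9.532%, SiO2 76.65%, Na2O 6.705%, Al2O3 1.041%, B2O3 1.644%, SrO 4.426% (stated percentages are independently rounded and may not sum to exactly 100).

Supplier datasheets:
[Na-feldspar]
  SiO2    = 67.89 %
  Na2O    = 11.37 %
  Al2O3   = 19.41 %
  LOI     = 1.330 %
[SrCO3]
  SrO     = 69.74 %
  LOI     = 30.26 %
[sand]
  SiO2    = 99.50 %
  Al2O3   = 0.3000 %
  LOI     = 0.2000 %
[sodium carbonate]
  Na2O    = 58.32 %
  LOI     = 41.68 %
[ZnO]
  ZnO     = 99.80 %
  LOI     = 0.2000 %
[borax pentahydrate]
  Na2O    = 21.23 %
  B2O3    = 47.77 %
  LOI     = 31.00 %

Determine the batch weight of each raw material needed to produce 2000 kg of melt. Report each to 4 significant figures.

Batch per 2000 kg melt:
  Na-feldspar: 84.34 kg
  SrCO3: 126.9 kg
  sand: 1483 kg
  sodium carbonate: 188.4 kg
  ZnO: 191.0 kg
  borax pentahydrate: 68.83 kg
Total batch = 2142 kg; LOI loss = 142.7 kg; yield = 93.34%

Every computation carries full precision from first step to last; in-progress results are shown, rounded to 4 significant figures, on the page; every reported value includes exactly one rounding. The derived quantities are rebuilt in full float precision (the six compositions, the totals, ignition loss, yield, glass mass) from the batch weights on 2000 kg of glass as quoted within the problem or answer text.
The oxide mass targets at 2000 kg melt:
  ZnO: 9.532% × 2000 = 190.6 kg
  SiO2: 76.65% × 2000 = 1533 kg
  Na2O: 6.705% × 2000 = 134.1 kg
  Al2O3: 1.041% × 2000 = 20.82 kg
  B2O3: 1.644% × 2000 = 32.88 kg
  SrO: 4.426% × 2000 = 88.52 kg
Verifying the oxide balance on the weights just shown, against the basis in use (summed amounts equal target values up to rounding of the answer):
  ZnO: 191.0·0.9980 = 190.6 kg (target 190.6 kg)
  SiO2: 84.34·0.6789 + 1483·0.9950 = 1533 kg (target 1533 kg)
  Na2O: 84.34·0.1137 + 188.4·0.5832 + 68.83·0.2123 = 134.1 kg (target 134.1 kg)
  Al2O3: 84.34·0.1941 + 1483·0.003000 = 20.82 kg (target 20.82 kg)
  B2O3: 68.83·0.4777 = 32.88 kg (target 32.88 kg)
  SrO: 126.9·0.6974 = 88.50 kg (target 88.52 kg)
Glass mass check: total batch − LOI = 2000 kg (the Σ of target masses is 2000 kg; stated basis 2000 kg — any gap is answer rounding).
Whole-batch sum: Σ batch = 2142 kg; ignition loss, Σ(batch × LOI) = 142.7 kg; as yield: glass ÷ batch → 93.34%.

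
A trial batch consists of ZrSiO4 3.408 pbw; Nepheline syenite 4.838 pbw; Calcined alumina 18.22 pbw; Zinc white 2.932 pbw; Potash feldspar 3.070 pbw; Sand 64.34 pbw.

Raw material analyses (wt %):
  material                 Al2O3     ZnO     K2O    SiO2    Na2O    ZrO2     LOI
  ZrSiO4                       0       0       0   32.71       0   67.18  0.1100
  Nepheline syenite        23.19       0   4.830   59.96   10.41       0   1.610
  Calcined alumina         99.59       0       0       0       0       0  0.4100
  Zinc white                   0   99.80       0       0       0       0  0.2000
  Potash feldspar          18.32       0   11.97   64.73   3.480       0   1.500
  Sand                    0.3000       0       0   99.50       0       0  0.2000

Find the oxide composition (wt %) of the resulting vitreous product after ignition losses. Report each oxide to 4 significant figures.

In-progress results are shown, with 4-significant-figure rounding, in the working. Every computation holds full float precision from start to finish. Each reported number takes just one rounding. All derived quantities (ignition loss, glass mass, totals, the six compositions, the yield) are rebuilt in full precision from the batch weights at 96.47 pbw of glass, as given in either problem or answer.
Mass of each oxide from the mix:
  Al2O3: 4.838·0.2319 + 18.22·0.9959 + 3.070·0.1832 + 64.34·0.003000 = 20.02 pbw
  ZnO: 2.932·0.9980 = 2.926 pbw
  K2O: 4.838·0.04830 + 3.070·0.1197 = 0.6012 pbw
  SiO2: 3.408·0.3271 + 4.838·0.5996 + 3.070·0.6473 + 64.34·0.9950 = 70.02 pbw
  Na2O: 4.838·0.1041 + 3.070·0.03480 = 0.6105 pbw
  ZrO2: 3.408·0.6718 = 2.289 pbw
LOI: 3.408·0.001100 + 4.838·0.01610 + 18.22·0.004100 + 2.932·0.002000 + 3.070·0.01500 + 64.34·0.002000 = 0.3369 pbw
batch − LOI leaves glass = 96.81 − 0.3369 = 96.47 pbw (= the summed oxide contributions)
wt % = 100 × oxide mass / glass mass

Glass mass = 96.47 pbw (batch 96.81 − LOI 0.3369).
Composition: Al2O3 20.76%, ZnO 3.033%, K2O 0.6231%, SiO2 72.58%, Na2O 0.6328%, ZrO2 2.373%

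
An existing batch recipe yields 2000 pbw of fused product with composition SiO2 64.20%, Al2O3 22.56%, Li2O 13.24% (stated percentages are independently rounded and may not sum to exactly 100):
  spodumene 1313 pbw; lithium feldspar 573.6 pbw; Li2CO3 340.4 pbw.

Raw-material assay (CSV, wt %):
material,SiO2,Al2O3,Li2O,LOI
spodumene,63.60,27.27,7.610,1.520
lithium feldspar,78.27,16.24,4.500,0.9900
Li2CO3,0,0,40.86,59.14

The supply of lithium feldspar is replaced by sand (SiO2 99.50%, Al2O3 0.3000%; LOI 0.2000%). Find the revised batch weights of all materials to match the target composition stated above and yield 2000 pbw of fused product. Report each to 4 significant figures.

Intermediates are shown (rounded to 4 significant digits) alongside each step; the whole derivation maintains exact precision through every step. Each reported result sees exactly one rounding — all derived quantities, including totals, glass mass, ignition loss, yield, the three compositions, are re-derived using the weight values per 2000 pbw of glass in full float precision, as they appear in problem or answer.
Target masses of each oxide per 2000 pbw fused product:
  SiO2: 64.20% × 2000 = 1284 pbw
  Al2O3: 22.56% × 2000 = 451.2 pbw
  Li2O: 13.24% × 2000 = 264.8 pbw
Balance tally, oxide-wise, with the batch weights as given, at the basis given (oxide sums agree with the targets once rounding is allowed for):
  SiO2: 1652·0.6360 + 234.5·0.9950 = 1284 pbw (target 1284 pbw)
  Al2O3: 1652·0.2727 + 234.5·0.003000 = 451.2 pbw (target 451.2 pbw)
  Li2O: 1652·0.07610 + 340.4·0.4086 = 264.8 pbw (target 264.8 pbw)
Auditing the glass mass value: batch Σ − ignition loss = 2000 pbw (summing oxide targets gives 2000 pbw; versus the stated basis of 2000 pbw — a pure rounding effect).
Total batch = Σ batch = 2227 pbw; LOI loss = Σ batch·LOI = 226.9 pbw; yield = glass ÷ total batch = 89.81%.

Revised batch per 2000 pbw fused product:
  spodumene: 1652 pbw
  sand: 234.5 pbw
  Li2CO3: 340.4 pbw
Total batch = 2227 pbw; LOI loss = 226.9 pbw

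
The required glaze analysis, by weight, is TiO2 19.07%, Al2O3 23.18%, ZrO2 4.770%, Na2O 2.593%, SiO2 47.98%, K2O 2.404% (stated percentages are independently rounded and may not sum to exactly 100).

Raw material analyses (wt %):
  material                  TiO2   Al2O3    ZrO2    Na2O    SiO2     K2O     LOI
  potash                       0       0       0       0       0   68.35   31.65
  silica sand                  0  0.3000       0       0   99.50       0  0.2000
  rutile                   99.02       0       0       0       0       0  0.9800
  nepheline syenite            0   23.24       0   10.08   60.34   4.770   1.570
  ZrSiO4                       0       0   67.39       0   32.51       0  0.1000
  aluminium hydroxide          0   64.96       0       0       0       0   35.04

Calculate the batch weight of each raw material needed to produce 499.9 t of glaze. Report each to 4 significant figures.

Batch per 499.9 t glaze:
  potash: 8.608 t
  silica sand: 151.5 t
  rutile: 96.27 t
  nepheline syenite: 128.6 t
  ZrSiO4: 35.38 t
  aluminium hydroxide: 131.7 t
Total batch = 552.1 t; LOI loss = 52.17 t; yield = 90.55%

All arithmetic keeps full float precision end to end — mid-chain values are displayed, rounded to four significant digits, between the steps; a single rounding yields every reported number — the derived quantities (ignition loss, glass mass, six oxide percentages, totals, the yield) are computed from the weighed amounts per 499.9 t of glass at full precision as given in question or answer.
Per-oxide target masses for 499.9 t glaze:
  TiO2: 19.07% × 499.9 = 95.33 t
  Al2O3: 23.18% × 499.9 = 115.9 t
  ZrO2: 4.770% × 499.9 = 23.85 t
  Na2O: 2.593% × 499.9 = 12.96 t
  SiO2: 47.98% × 499.9 = 239.9 t
  K2O: 2.404% × 499.9 = 12.02 t
Checking each oxide sum from the weights as reported, versus the basis set out (sum by sum, the targets are met once rounding is allowed for):
  TiO2: 96.27·0.9902 = 95.33 t (target 95.33 t)
  Al2O3: 151.5·0.003000 + 128.6·0.2324 + 131.7·0.6496 = 115.9 t (target 115.9 t)
  ZrO2: 35.38·0.6739 = 23.84 t (target 23.85 t)
  Na2O: 128.6·0.1008 = 12.96 t (target 12.96 t)
  SiO2: 151.5·0.9950 + 128.6·0.6034 + 35.38·0.3251 = 239.8 t (target 239.9 t)
  K2O: 8.608·0.6835 + 128.6·0.04770 = 12.02 t (target 12.02 t)
Auditing the glass mass value: total batch − LOI = 499.9 t (oxide target masses add up to 499.9 t; versus the stated basis of 499.9 t — differing by rounding only).
Adding the batch up: Σ batch = 552.1 t; loss to ignition Σ batch·LOI = 52.17 t; as yield: glass ÷ batch → 90.55%.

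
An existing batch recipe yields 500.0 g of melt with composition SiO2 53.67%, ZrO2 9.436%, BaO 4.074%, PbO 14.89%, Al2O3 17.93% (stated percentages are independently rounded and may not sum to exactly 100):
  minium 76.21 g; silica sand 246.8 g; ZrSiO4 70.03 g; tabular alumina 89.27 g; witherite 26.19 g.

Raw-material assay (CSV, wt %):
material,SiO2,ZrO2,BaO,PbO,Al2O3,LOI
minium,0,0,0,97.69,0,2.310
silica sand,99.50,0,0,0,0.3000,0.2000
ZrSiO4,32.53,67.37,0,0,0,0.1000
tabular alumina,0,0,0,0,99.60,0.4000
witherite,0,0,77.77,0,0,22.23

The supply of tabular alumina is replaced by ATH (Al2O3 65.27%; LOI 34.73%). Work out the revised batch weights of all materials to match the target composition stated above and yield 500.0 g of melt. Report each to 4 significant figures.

Revised batch per 500.0 g melt:
  minium: 76.21 g
  silica sand: 246.8 g
  ZrSiO4: 70.03 g
  ATH: 136.2 g
  witherite: 26.19 g
Total batch = 555.4 g; LOI loss = 55.45 g

In-progress results are shown, rounded to 4 significant digits, on the page. Each numeric step holds full float precision end to end. Every reported value is rounded exactly once. All derived quantities, which include ignition loss, the yield, the totals, five oxide percentages, glass mass, are recomputed at full precision, exactly as shown in the question or the answer, from the weighed amounts at 500.0 g of glass.
The oxide mass targets at 500.0 g melt:
  SiO2: 53.67% × 500.0 = 268.4 g
  ZrO2: 9.436% × 500.0 = 47.18 g
  BaO: 4.074% × 500.0 = 20.37 g
  PbO: 14.89% × 500.0 = 74.45 g
  Al2O3: 17.93% × 500.0 = 89.65 g
Checking each oxide sum using the reported weights, versus the basis set out (oxide sums agree with the targets once rounding is allowed for):
  SiO2: 246.8·0.9950 + 70.03·0.3253 = 268.3 g (target 268.4 g)
  ZrO2: 70.03·0.6737 = 47.18 g (target 47.18 g)
  BaO: 26.19·0.7777 = 20.37 g (target 20.37 g)
  PbO: 76.21·0.9769 = 74.45 g (target 74.45 g)
  Al2O3: 246.8·0.003000 + 136.2·0.6527 = 89.64 g (target 89.65 g)
Glass-mass closure: total charge less LOI = 500.0 g (targets for the oxides total 500.0 g; with the basis standing at 500.0 g — a pure rounding effect).
Adding the batch up: Σ batch = 555.4 g; LOI loss = Σ batch·LOI = 55.45 g; yield, glass over the total, = 90.02%.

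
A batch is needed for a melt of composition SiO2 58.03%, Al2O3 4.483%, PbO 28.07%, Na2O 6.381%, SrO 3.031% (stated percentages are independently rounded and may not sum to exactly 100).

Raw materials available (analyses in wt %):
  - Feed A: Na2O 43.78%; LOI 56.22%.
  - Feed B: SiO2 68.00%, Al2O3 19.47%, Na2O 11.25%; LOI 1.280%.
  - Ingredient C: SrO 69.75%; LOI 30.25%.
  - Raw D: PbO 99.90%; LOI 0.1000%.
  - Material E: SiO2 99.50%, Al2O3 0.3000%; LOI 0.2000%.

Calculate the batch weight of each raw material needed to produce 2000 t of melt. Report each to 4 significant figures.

Intermediates are shown, rounded to four significant digits, in the printout; all internal work maintains exact precision through every step — exactly one rounding lands on each reported figure — all derived quantities (ignition loss, net glass mass, five oxide percentages, the totals, yield) are carried at full float precision from the weighed amounts per 2000 t of glass as written in either problem or answer.
Target oxide masses per 2000 t melt:
  SiO2: 58.03% × 2000 = 1161 t
  Al2O3: 4.483% × 2000 = 89.66 t
  PbO: 28.07% × 2000 = 561.4 t
  Na2O: 6.381% × 2000 = 127.6 t
  SrO: 3.031% × 2000 = 60.62 t
Sums-versus-targets review using the reported weights, under the basis named above (target by target, the sums agree inside rounding margins):
  SiO2: 447.2·0.6800 + 860.8·0.9950 = 1161 t (target 1161 t)
  Al2O3: 447.2·0.1947 + 860.8·0.003000 = 89.65 t (target 89.66 t)
  PbO: 562.0·0.9990 = 561.4 t (target 561.4 t)
  Na2O: 176.6·0.4378 + 447.2·0.1125 = 127.6 t (target 127.6 t)
  SrO: 86.91·0.6975 = 60.62 t (target 60.62 t)
Glass-mass bookkeeping: net batch after ignition = 2000 t (per-oxide target masses sum to 2000 t; against the stated basis, 2000 t — gaps are rounding artifacts).
Summing the batch: Σ batch = 2134 t; ignition loss, Σ(batch × LOI) = 133.6 t; glass ÷ batch gives a yield of 93.74%.

Batch per 2000 t melt:
  Feed A: 176.6 t
  Feed B: 447.2 t
  Ingredient C: 86.91 t
  Raw D: 562.0 t
  Material E: 860.8 t
Total batch = 2134 t; LOI loss = 133.6 t; yield = 93.74%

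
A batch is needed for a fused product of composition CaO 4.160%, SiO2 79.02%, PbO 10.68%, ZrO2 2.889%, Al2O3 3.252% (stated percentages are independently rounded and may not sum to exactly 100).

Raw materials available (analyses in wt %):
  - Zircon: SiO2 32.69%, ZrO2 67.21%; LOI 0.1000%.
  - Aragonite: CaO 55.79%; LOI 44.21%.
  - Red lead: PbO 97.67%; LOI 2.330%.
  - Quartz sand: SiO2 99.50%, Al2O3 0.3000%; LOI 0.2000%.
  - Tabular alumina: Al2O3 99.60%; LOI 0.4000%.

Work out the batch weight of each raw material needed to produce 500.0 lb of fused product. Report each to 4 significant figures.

Batch per 500.0 lb fused product:
  Zircon: 21.49 lb
  Aragonite: 37.28 lb
  Red lead: 54.67 lb
  Quartz sand: 390.0 lb
  Tabular alumina: 15.15 lb
Total batch = 518.6 lb; LOI loss = 18.62 lb; yield = 96.41%

Rounding to four significant figures governs every working value as shown — each numeric step maintains full precision from start to finish; every reported figure undergoes a single rounding — all derived quantities (the five compositions, LOI, net glass mass, the totals, yield) are rebuilt from the batch weights at 500.0 lb of glass at exact precision, as written in either problem or answer.
Per-oxide target masses for 500.0 lb fused product:
  CaO: 4.160% × 500.0 = 20.80 lb
  SiO2: 79.02% × 500.0 = 395.1 lb
  PbO: 10.68% × 500.0 = 53.40 lb
  ZrO2: 2.889% × 500.0 = 14.44 lb
  Al2O3: 3.252% × 500.0 = 16.26 lb
Verifying the oxide balance with the batch weights as given, for the quoted basis mass (target by target, the sums agree modulo rounding of the values):
  CaO: 37.28·0.5579 = 20.80 lb (target 20.80 lb)
  SiO2: 21.49·0.3269 + 390.0·0.9950 = 395.1 lb (target 395.1 lb)
  PbO: 54.67·0.9767 = 53.40 lb (target 53.40 lb)
  ZrO2: 21.49·0.6721 = 14.44 lb (target 14.44 lb)
  Al2O3: 390.0·0.003000 + 15.15·0.9960 = 16.26 lb (target 16.26 lb)
Glass mass check: batch Σ − ignition loss = 500.0 lb (targets for the oxides total 500.0 lb; stated basis 500.0 lb — a pure rounding effect).
Total batch = Σ batch = 518.6 lb; ignition loss, Σ(batch × LOI) = 18.62 lb; yield: glass divided by total = 96.41%.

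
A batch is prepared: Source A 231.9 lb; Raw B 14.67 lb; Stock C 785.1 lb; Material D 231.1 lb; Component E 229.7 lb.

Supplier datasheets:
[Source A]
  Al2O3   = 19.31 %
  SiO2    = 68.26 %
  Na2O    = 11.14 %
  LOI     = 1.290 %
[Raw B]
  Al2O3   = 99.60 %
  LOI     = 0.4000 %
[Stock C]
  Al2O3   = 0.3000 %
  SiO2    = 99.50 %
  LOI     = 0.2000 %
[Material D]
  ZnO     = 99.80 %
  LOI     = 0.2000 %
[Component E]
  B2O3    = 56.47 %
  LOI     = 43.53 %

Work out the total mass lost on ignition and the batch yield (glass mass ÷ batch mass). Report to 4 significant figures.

Mid-chain values are rounded to 4 significant digits as shown. The whole derivation holds full float precision in all steps — exactly one rounding goes into every reported number — the derived quantities, which include the five compositions, net glass mass, LOI, totals, the yield, are computed at full float precision, precisely as stated by question or answer, using the weight values on 1387 lb of glass.
LOI of each material in turn:
  Source A: 231.9 × 0.01290 = 2.992 lb
  Raw B: 14.67 × 0.004000 = 0.05868 lb
  Stock C: 785.1 × 0.002000 = 1.570 lb
  Material D: 231.1 × 0.002000 = 0.4622 lb
  Component E: 229.7 × 0.4353 = 99.99 lb
Total LOI = 105.1 lb
Glass = batch − LOI = 1492 − 105.1 = 1387 lb

LOI loss = 105.1 lb; glass = 1387 lb; yield = 92.96%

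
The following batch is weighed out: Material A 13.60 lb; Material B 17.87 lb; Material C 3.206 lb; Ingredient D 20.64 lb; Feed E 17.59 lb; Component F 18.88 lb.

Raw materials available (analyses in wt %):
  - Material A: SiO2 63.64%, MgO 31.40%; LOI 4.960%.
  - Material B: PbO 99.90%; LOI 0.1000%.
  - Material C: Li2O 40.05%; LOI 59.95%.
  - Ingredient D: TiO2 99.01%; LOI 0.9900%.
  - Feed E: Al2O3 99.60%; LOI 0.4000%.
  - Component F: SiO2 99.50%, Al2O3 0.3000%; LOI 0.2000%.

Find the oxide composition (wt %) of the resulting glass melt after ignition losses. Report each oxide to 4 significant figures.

Mid-chain values are printed rounded to 4 significant digits at each printed step — exact precision is held end to end — a single rounding finalizes every reported number — all derived quantities, including the yield, LOI, six oxide percentages, totals, glass mass, are computed using the weight values per 88.86 lb of glass in exact precision as quoted within the problem or answer text.
Oxide masses out of the charge:
  TiO2: 20.64·0.9901 = 20.44 lb
  SiO2: 13.60·0.6364 + 18.88·0.9950 = 27.44 lb
  Li2O: 3.206·0.4005 = 1.284 lb
  PbO: 17.87·0.9990 = 17.85 lb
  Al2O3: 17.59·0.9960 + 18.88·0.003000 = 17.58 lb
  MgO: 13.60·0.3140 = 4.270 lb
LOI: 13.60·0.04960 + 17.87·0.001000 + 3.206·0.5995 + 20.64·0.009900 + 17.59·0.004000 + 18.88·0.002000 = 2.927 lb
Glass mass = batch − LOI = 91.79 − 2.927 = 88.86 lb (= the summed oxide contributions)
percent share: oxide ÷ glass, ×100

Glass mass = 88.86 lb (batch 91.79 − LOI 2.927).
Composition: TiO2 23.00%, SiO2 30.88%, Li2O 1.445%, PbO 20.09%, Al2O3 19.78%, MgO 4.806%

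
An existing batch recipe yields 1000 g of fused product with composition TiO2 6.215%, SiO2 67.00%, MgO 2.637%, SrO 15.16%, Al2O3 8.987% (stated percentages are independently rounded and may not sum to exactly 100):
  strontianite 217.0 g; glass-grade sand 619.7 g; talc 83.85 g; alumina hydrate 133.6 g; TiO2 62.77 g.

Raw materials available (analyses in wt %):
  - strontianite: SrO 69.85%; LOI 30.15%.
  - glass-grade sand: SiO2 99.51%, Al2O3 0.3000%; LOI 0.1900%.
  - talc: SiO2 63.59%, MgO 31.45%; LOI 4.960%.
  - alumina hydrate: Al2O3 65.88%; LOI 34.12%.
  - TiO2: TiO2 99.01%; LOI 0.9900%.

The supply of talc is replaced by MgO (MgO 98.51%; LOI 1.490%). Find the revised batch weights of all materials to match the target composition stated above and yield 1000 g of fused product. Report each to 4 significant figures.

Revised batch per 1000 g fused product:
  strontianite: 217.0 g
  glass-grade sand: 673.3 g
  MgO: 26.77 g
  alumina hydrate: 133.3 g
  TiO2: 62.77 g
Total batch = 1113 g; LOI loss = 113.2 g

Each numeric step keeps exact precision end to end; intermediates are displayed, rounded to four significant digits, in the printout; each reported figure receives exactly one rounding; derived quantities, which include ignition loss, net glass mass, the five compositions, yield, totals, are recomputed in full precision, as set out in question or answer, using the weight values on 1000 g of glass.
Per-oxide target masses for 1000 g fused product:
  TiO2: 6.215% × 1000 = 62.15 g
  SiO2: 67.00% × 1000 = 670.0 g
  MgO: 2.637% × 1000 = 26.37 g
  SrO: 15.16% × 1000 = 151.6 g
  Al2O3: 8.987% × 1000 = 89.87 g
Verifying the oxide balance using the reported weights, under the basis named above (every target is met by its sum exact up to rounding of places):
  TiO2: 62.77·0.9901 = 62.15 g (target 62.15 g)
  SiO2: 673.3·0.9951 = 670.0 g (target 670.0 g)
  MgO: 26.77·0.9851 = 26.37 g (target 26.37 g)
  SrO: 217.0·0.6985 = 151.6 g (target 151.6 g)
  Al2O3: 673.3·0.003000 + 133.3·0.6588 = 89.84 g (target 89.87 g)
Glass mass check: the batch minus its LOI: 999.9 g (the targets, summed, come to 1000 g; the stated basis being 1000 g — any gap is answer rounding).
Total batch = Σ batch = 1113 g; loss to ignition Σ batch·LOI = 113.2 g; yield, glass over the total, = 89.83%.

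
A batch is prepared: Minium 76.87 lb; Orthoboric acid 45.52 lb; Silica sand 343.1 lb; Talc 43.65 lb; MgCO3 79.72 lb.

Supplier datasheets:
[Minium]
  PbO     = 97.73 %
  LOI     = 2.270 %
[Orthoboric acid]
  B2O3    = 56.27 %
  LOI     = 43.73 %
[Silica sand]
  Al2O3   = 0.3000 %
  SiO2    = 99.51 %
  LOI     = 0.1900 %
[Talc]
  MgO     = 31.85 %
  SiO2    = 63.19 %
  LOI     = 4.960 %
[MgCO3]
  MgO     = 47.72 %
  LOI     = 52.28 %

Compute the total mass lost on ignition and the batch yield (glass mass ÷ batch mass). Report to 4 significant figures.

LOI loss = 66.15 lb; glass = 522.7 lb; yield = 88.77%

Values along the way are displayed, rounded to 4 significant figures, when written out; each numeric step keeps exact precision through every step — every reported value is rounded only once. Derived quantities, including glass mass, five oxide percentages, the totals, LOI, the yield, are computed from the weighed amounts for 522.7 lb of glass in full float precision, as set out in question or answer.
Each material's LOI contribution:
  Minium: 76.87 × 0.02270 = 1.745 lb
  Orthoboric acid: 45.52 × 0.4373 = 19.91 lb
  Silica sand: 343.1 × 0.001900 = 0.6519 lb
  Talc: 43.65 × 0.04960 = 2.165 lb
  MgCO3: 79.72 × 0.5228 = 41.68 lb
Total LOI = 66.15 lb
Glass = batch − LOI = 588.9 − 66.15 = 522.7 lb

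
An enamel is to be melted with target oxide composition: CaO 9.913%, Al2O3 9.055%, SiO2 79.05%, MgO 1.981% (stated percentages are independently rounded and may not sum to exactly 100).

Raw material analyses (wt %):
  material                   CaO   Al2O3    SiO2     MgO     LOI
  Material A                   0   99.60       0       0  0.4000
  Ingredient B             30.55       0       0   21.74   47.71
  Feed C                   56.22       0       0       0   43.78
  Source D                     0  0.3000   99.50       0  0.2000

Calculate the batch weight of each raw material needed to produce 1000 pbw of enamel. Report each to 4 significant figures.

Batch per 1000 pbw enamel:
  Material A: 88.52 pbw
  Ingredient B: 91.12 pbw
  Feed C: 126.8 pbw
  Source D: 794.5 pbw
Total batch = 1101 pbw; LOI loss = 100.9 pbw; yield = 90.83%

All arithmetic runs at exact precision in every operation. Working values are printed rounded off to 4 significant figures alongside each step — every reported figure takes just one rounding — the derived quantities (LOI, net glass mass, the yield, the four compositions, the totals) are carried in full precision from the batch weights per 1000 pbw of glass, exactly as shown in the question or the answer.
Target masses of each oxide per 1000 pbw enamel:
  CaO: 9.913% × 1000 = 99.13 pbw
  Al2O3: 9.055% × 1000 = 90.55 pbw
  SiO2: 79.05% × 1000 = 790.5 pbw
  MgO: 1.981% × 1000 = 19.81 pbw
Verifying the oxide balance working from each reported weight, under the basis named above (summed amounts equal target values up to rounding of the answer):
  CaO: 91.12·0.3055 + 126.8·0.5622 = 99.12 pbw (target 99.13 pbw)
  Al2O3: 88.52·0.9960 + 794.5·0.003000 = 90.55 pbw (target 90.55 pbw)
  SiO2: 794.5·0.9950 = 790.5 pbw (target 790.5 pbw)
  MgO: 91.12·0.2174 = 19.81 pbw (target 19.81 pbw)
Consistency of the glass mass: total batch − LOI = 1000 pbw (oxide target masses add up to 1000 pbw; basis as stated: 1000 pbw — rounding explains the deltas).
Total batch = Σ batch = 1101 pbw; loss to ignition Σ batch·LOI = 100.9 pbw; yield: glass divided by total = 90.83%.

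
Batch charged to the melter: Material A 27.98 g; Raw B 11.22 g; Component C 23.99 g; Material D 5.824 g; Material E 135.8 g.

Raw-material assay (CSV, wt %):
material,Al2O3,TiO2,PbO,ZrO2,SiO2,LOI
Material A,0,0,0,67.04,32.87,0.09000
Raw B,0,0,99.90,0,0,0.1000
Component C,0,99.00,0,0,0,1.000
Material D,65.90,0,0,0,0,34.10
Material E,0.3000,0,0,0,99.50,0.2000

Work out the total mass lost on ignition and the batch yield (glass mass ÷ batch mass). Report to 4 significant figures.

Each numeric step carries full precision from start to finish; values along the way are printed rounded off to 4 significant figures when written out; exactly one rounding is applied to each reported number; all derived quantities are re-derived using the weight values at 202.3 g of glass at full float precision (the yield, five oxide percentages, LOI, the totals, glass mass) as given in the problem or the answer.
Per-material ignition loss:
  Material A: 27.98 × 9.000e-04 = 0.02518 g
  Raw B: 11.22 × 0.001000 = 0.01122 g
  Component C: 23.99 × 0.01000 = 0.2399 g
  Material D: 5.824 × 0.3410 = 1.986 g
  Material E: 135.8 × 0.002000 = 0.2716 g
Total LOI = 2.534 g
Glass = batch − LOI = 204.8 − 2.534 = 202.3 g

LOI loss = 2.534 g; glass = 202.3 g; yield = 98.76%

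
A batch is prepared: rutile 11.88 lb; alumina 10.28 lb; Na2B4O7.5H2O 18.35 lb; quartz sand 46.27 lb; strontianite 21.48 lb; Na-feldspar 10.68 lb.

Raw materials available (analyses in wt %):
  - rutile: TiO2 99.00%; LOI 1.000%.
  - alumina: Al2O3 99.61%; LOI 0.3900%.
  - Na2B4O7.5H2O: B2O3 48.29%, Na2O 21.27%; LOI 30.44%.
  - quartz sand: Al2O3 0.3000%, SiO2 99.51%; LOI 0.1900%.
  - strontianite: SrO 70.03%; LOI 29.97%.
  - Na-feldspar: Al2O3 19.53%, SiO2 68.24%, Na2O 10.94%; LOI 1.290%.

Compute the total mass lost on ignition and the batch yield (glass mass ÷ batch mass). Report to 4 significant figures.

All internal work maintains full float precision end to end — in-progress results appear (rounded to four significant digits) at each printed step — each reported number takes a single rounding; all derived quantities (the yield, LOI, glass mass, the totals, the six compositions) are re-derived from the weighed amounts for 106.5 lb of glass at exact precision as they appear in question or answer.
Material-by-material LOI:
  rutile: 11.88 × 0.01000 = 0.1188 lb
  alumina: 10.28 × 0.003900 = 0.04009 lb
  Na2B4O7.5H2O: 18.35 × 0.3044 = 5.586 lb
  quartz sand: 46.27 × 0.001900 = 0.08791 lb
  strontianite: 21.48 × 0.2997 = 6.438 lb
  Na-feldspar: 10.68 × 0.01290 = 0.1378 lb
Total LOI = 12.41 lb
Glass = batch − LOI = 118.9 − 12.41 = 106.5 lb

LOI loss = 12.41 lb; glass = 106.5 lb; yield = 89.57%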